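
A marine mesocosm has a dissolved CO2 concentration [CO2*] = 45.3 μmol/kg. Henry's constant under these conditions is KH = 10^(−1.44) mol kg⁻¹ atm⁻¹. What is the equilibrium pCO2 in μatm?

KH = 10^(−1.44) = 3.631×10^-2 mol kg⁻¹ atm⁻¹
pCO2 = [CO2*]/KH = 45.3×10^-6 / 3.631×10^-2 = 1.25×10^-3 atm = 1250 μatm

pCO2 = 1250 μatm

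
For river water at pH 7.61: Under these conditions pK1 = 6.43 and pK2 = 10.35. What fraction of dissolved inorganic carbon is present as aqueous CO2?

α₀ = 1 / (1 + K1/[H⁺] + K1K2/[H⁺]²) = 1 / (1 + 10^+1.18 + 10^-1.56)
   = 1 / (1 + 15.136 + 0.027542) = 1/16.163 = 0.06187

α₀ = 0.0619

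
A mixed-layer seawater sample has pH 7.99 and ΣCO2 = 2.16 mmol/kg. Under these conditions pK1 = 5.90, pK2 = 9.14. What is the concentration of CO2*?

α₀ = 1 / (1 + K1/[H⁺] + K1K2/[H⁺]²) = 1 / (1 + 10^+2.09 + 10^+0.94)
   = 1 / (1 + 123.03 + 8.7096) = 1/132.74 = 0.007534
[CO2*] = α₀ × DIC = 0.007534 × 2.16 = 0.0163 mmol/kg = 16.3 μmol/kg

[CO2*] = 16.3 μmol/kg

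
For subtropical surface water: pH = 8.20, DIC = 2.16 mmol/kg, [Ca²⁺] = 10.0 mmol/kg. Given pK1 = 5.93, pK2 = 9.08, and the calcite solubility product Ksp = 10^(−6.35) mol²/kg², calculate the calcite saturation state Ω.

Ω = 5.61

α₂ = 1 / (1 + [H⁺]/K2 + [H⁺]²/(K1K2)) = 1 / (1 + 10^+0.88 + 10^-1.39)
   = 1 / (1 + 7.5858 + 0.040738) = 1/8.6265 = 0.1159
[CO3²⁻] = α₂ × DIC = 0.1159 × 2.16 = 0.2504 mmol/kg
Ksp = 10^(−6.35) = 4.467×10^-7
Ω = [Ca²⁺][CO3²⁻]/Ksp = (10.0×10^-3)(2.504×10^-4) / 4.467×10^-7 = 5.61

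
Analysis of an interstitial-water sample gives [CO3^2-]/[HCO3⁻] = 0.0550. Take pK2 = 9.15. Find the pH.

pH = 7.89

From K2 = [H⁺][CO3^2-]/[HCO3⁻]:  pH = pK2 + log₁₀([CO3^2-]/[HCO3⁻])
log₁₀(0.0550) = -1.260
pH = 9.15 + (-1.260) = 7.89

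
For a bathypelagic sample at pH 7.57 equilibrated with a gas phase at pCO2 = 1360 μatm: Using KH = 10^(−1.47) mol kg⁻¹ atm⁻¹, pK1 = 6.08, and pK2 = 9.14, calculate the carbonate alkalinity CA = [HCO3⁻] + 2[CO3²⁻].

CA = 1.50 mmol/kg

[CO2*] = KH · pCO2 = 10^(−1.47) × 1360×10^-6 = 4.608×10^-5 mol/kg
α₀ = 1/(1 + K1/[H⁺] + K1K2/[H⁺]²) = 1/(1 + 10^+1.49 + 10^-0.08) = 0.03055
DIC = [CO2*]/α₀ = 4.608×10^-5 / 0.03055 = 1.509 mmol/kg
CA = (α₁ + 2α₂)·DIC = (0.9440 + 2×0.02541) × 1.509 = 1.50 mmol/kg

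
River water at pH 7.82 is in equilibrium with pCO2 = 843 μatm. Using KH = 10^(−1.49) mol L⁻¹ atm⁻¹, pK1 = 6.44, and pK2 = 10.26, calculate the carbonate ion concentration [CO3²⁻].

[CO2*] = KH · pCO2 = 10^(−1.49) × 843×10^-6 = 2.728×10^-5 mol/L
α₀ = 1/(1 + K1/[H⁺] + K1K2/[H⁺]²) = 1/(1 + 10^+1.38 + 10^-1.06) = 0.03988
DIC = [CO2*]/α₀ = 2.728×10^-5 / 0.03988 = 0.6840 mmol/L
[CO3²⁻] = α₂·DIC; α₂ = 0.003473, so [CO3²⁻] = 0.003473 × 0.6840 = 0.00238 mmol/L = 2.38 μmol/L

[CO3²⁻] = 2.38 μmol/L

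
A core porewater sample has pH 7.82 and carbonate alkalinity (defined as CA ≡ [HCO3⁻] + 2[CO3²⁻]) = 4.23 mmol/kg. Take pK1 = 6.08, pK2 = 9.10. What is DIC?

CA = [HCO3⁻] + 2[CO3²⁻] = (α₁ + 2α₂)·DIC
At pH 7.82: [H⁺]/K1 = 10^-1.74 = 0.018197, K2/[H⁺] = 10^-1.28 = 0.052481
α₁ = 1/(1 + 0.018197 + 0.052481) = 1/1.0707 = 0.9340; α₂ = α₁·K2/[H⁺] = 0.04902
α₁ + 2α₂ = 1.0320
DIC = CA / (α₁ + 2α₂) = 4.23 / 1.0320 = 4.10 mmol/kg

DIC = 4.10 mmol/kg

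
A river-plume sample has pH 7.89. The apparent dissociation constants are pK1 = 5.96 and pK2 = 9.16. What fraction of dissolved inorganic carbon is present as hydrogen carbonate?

α₁ = 0.939

α₁ = 1 / (1 + [H⁺]/K1 + K2/[H⁺]) = 1 / (1 + 10^-1.93 + 10^-1.27)
   = 1 / (1 + 0.011749 + 0.053703) = 1/1.0655 = 0.9386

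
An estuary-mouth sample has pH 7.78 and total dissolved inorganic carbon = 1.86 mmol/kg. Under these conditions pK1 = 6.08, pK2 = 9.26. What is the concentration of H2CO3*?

[CO2*] = 0.0352 mmol/kg

α₀ = 1 / (1 + K1/[H⁺] + K1K2/[H⁺]²) = 1 / (1 + 10^+1.70 + 10^+0.22)
   = 1 / (1 + 50.119 + 1.6596) = 1/52.778 = 0.01895
[CO2*] = α₀ × DIC = 0.01895 × 1.86 = 0.0352 mmol/kg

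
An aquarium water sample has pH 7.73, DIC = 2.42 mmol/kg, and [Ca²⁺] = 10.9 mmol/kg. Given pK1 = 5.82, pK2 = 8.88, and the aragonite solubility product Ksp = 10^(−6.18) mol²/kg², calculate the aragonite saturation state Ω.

α₂ = 1 / (1 + [H⁺]/K2 + [H⁺]²/(K1K2)) = 1 / (1 + 10^+1.15 + 10^-0.76)
   = 1 / (1 + 14.125 + 0.17378) = 1/15.299 = 0.06536
[CO3²⁻] = α₂ × DIC = 0.06536 × 2.42 = 0.1582 mmol/kg
Ksp = 10^(−6.18) = 6.607×10^-7
Ω = [Ca²⁺][CO3²⁻]/Ksp = (10.9×10^-3)(1.582×10^-4) / 6.607×10^-7 = 2.61

Ω = 2.61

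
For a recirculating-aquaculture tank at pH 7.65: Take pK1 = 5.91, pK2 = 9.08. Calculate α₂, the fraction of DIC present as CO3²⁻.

α₂ = 1 / (1 + [H⁺]/K2 + [H⁺]²/(K1K2)) = 1 / (1 + 10^+1.43 + 10^-0.31)
   = 1 / (1 + 26.915 + 0.48978) = 1/28.405 = 0.03520

α₂ = 0.0352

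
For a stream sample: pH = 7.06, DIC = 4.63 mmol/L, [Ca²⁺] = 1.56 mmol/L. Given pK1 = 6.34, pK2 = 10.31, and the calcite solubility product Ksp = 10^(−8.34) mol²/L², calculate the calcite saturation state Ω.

α₂ = 1 / (1 + [H⁺]/K2 + [H⁺]²/(K1K2)) = 1 / (1 + 10^+3.25 + 10^+2.53)
   = 1 / (1 + 1778.3 + 338.84) = 1/2118.1 = 0.0004721
[CO3²⁻] = α₂ × DIC = 0.0004721 × 4.63 = 0.002186 mmol/L = 2.186 μmol/L
Ksp = 10^(−8.34) = 4.571×10^-9
Ω = [Ca²⁺][CO3²⁻]/Ksp = (1.56×10^-3)(2.186×10^-6) / 4.571×10^-9 = 0.746

Ω = 0.746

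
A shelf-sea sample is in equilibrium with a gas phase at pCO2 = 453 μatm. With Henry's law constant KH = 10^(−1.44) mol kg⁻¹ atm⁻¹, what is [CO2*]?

KH = 10^(−1.44) = 3.631×10^-2 mol kg⁻¹ atm⁻¹
[CO2*] = KH · pCO2 = 3.631×10^-2 × 453×10^-6 atm = 1.64×10^-5 mol/kg

[CO2*] = 16.4 μmol/kg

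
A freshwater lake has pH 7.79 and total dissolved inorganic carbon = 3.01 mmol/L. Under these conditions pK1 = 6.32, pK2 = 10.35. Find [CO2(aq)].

[CO2*] = 0.0984 mmol/L

α₀ = 1 / (1 + K1/[H⁺] + K1K2/[H⁺]²) = 1 / (1 + 10^+1.47 + 10^-1.09)
   = 1 / (1 + 29.512 + 0.081283) = 1/30.593 = 0.03269
[CO2*] = α₀ × DIC = 0.03269 × 3.01 = 0.0984 mmol/L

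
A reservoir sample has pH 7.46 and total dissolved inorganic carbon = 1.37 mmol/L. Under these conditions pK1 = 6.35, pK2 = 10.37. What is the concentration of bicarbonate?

[HCO3⁻] = 1.27 mmol/L

α₁ = 1 / (1 + [H⁺]/K1 + K2/[H⁺]) = 1 / (1 + 10^-1.11 + 10^-2.91)
   = 1 / (1 + 0.077625 + 0.0012303) = 1/1.0789 = 0.9269
[HCO3⁻] = α₁ × DIC = 0.9269 × 1.37 = 1.27 mmol/L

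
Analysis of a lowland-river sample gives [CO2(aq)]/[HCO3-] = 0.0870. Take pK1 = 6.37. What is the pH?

pH = 7.43

From K1 = [H⁺][HCO3-]/[CO2(aq)]:  pH = pK1 − log₁₀([CO2(aq)]/[HCO3-])
log₁₀(0.0870) = -1.060
pH = 6.37 − (-1.060) = 7.43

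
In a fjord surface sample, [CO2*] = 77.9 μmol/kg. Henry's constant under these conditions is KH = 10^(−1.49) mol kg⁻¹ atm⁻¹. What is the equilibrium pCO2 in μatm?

pCO2 = 2410 μatm

KH = 10^(−1.49) = 3.236×10^-2 mol kg⁻¹ atm⁻¹
pCO2 = [CO2*]/KH = 77.9×10^-6 / 3.236×10^-2 = 2.41×10^-3 atm = 2410 μatm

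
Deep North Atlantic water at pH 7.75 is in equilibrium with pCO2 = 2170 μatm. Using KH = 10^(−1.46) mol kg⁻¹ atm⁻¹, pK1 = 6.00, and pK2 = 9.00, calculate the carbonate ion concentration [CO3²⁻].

[CO2*] = KH · pCO2 = 10^(−1.46) × 2170×10^-6 = 7.524×10^-5 mol/kg
α₀ = 1/(1 + K1/[H⁺] + K1K2/[H⁺]²) = 1/(1 + 10^+1.75 + 10^+0.50) = 0.01656
DIC = [CO2*]/α₀ = 7.524×10^-5 / 0.01656 = 4.544 mmol/kg
[CO3²⁻] = α₂·DIC; α₂ = 0.05236, so [CO3²⁻] = 0.05236 × 4.544 = 0.238 mmol/kg

[CO3²⁻] = 0.238 mmol/kg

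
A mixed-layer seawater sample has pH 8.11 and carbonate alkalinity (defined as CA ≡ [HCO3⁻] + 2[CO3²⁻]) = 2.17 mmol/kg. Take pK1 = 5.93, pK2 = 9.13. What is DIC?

CA = [HCO3⁻] + 2[CO3²⁻] = (α₁ + 2α₂)·DIC
At pH 8.11: [H⁺]/K1 = 10^-2.18 = 0.0066069, K2/[H⁺] = 10^-1.02 = 0.095499
α₁ = 1/(1 + 0.0066069 + 0.095499) = 1/1.1021 = 0.9074; α₂ = α₁·K2/[H⁺] = 0.08665
α₁ + 2α₂ = 1.0807
DIC = CA / (α₁ + 2α₂) = 2.17 / 1.0807 = 2.01 mmol/kg

DIC = 2.01 mmol/kg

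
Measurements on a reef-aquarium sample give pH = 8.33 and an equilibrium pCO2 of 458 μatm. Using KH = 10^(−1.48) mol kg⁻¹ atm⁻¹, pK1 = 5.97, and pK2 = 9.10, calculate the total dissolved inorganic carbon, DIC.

[CO2*] = KH · pCO2 = 10^(−1.48) × 458×10^-6 = 1.517×10^-5 mol/kg
α₀ = 1/(1 + K1/[H⁺] + K1K2/[H⁺]²) = 1/(1 + 10^+2.36 + 10^+1.59) = 0.003718
DIC = [CO2*]/α₀ = 1.517×10^-5 / 0.003718 = 4.08 mmol/kg

DIC = 4.08 mmol/kg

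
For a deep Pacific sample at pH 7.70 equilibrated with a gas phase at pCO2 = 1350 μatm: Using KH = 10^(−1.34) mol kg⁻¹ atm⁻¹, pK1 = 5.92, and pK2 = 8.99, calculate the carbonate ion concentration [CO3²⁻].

[CO2*] = KH · pCO2 = 10^(−1.34) × 1350×10^-6 = 6.171×10^-5 mol/kg
α₀ = 1/(1 + K1/[H⁺] + K1K2/[H⁺]²) = 1/(1 + 10^+1.78 + 10^+0.49) = 0.01554
DIC = [CO2*]/α₀ = 6.171×10^-5 / 0.01554 = 3.971 mmol/kg
[CO3²⁻] = α₂·DIC; α₂ = 0.04803, so [CO3²⁻] = 0.04803 × 3.971 = 0.191 mmol/kg

[CO3²⁻] = 0.191 mmol/kg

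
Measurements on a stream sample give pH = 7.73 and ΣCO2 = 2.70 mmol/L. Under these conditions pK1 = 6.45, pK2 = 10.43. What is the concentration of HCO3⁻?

α₁ = 1 / (1 + [H⁺]/K1 + K2/[H⁺]) = 1 / (1 + 10^-1.28 + 10^-2.70)
   = 1 / (1 + 0.052481 + 0.0019953) = 1/1.0545 = 0.9483
[HCO3⁻] = α₁ × DIC = 0.9483 × 2.70 = 2.56 mmol/L

[HCO3⁻] = 2.56 mmol/L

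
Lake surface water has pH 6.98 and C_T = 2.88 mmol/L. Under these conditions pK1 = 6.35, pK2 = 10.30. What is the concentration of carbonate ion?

[CO3²⁻] = 1.12 μmol/L

α₂ = 1 / (1 + [H⁺]/K2 + [H⁺]²/(K1K2)) = 1 / (1 + 10^+3.32 + 10^+2.69)
   = 1 / (1 + 2089.3 + 489.78) = 1/2580.1 = 0.0003876
[CO3²⁻] = α₂ × DIC = 0.0003876 × 2.88 = 0.00112 mmol/L = 1.12 μmol/L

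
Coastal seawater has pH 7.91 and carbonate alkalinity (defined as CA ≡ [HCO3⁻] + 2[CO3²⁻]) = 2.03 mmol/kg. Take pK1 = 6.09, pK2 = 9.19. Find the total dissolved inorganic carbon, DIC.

CA = [HCO3⁻] + 2[CO3²⁻] = (α₁ + 2α₂)·DIC
At pH 7.91: [H⁺]/K1 = 10^-1.82 = 0.015136, K2/[H⁺] = 10^-1.28 = 0.052481
α₁ = 1/(1 + 0.015136 + 0.052481) = 1/1.0676 = 0.9367; α₂ = α₁·K2/[H⁺] = 0.04916
α₁ + 2α₂ = 1.0350
DIC = CA / (α₁ + 2α₂) = 2.03 / 1.0350 = 1.96 mmol/kg

DIC = 1.96 mmol/kg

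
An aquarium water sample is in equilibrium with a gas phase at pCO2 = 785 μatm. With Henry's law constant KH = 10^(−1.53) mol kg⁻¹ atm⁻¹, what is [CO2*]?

KH = 10^(−1.53) = 2.951×10^-2 mol kg⁻¹ atm⁻¹
[CO2*] = KH · pCO2 = 2.951×10^-2 × 785×10^-6 atm = 2.32×10^-5 mol/kg

[CO2*] = 23.2 μmol/kg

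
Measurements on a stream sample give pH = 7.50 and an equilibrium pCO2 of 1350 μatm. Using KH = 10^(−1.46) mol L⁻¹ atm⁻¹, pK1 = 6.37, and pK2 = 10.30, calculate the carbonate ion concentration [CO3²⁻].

[CO3²⁻] = 1.00 μmol/L

[CO2*] = KH · pCO2 = 10^(−1.46) × 1350×10^-6 = 4.681×10^-5 mol/L
α₀ = 1/(1 + K1/[H⁺] + K1K2/[H⁺]²) = 1/(1 + 10^+1.13 + 10^-1.67) = 0.06891
DIC = [CO2*]/α₀ = 4.681×10^-5 / 0.06891 = 0.6793 mmol/L
[CO3²⁻] = α₂·DIC; α₂ = 0.001473, so [CO3²⁻] = 0.001473 × 0.6793 = 0.00100 mmol/L = 1.00 μmol/L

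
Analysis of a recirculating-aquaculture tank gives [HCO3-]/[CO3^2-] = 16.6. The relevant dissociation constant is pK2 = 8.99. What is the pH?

From K2 = [H⁺][CO3^2-]/[HCO3-]:  pH = pK2 − log₁₀([HCO3-]/[CO3^2-])
log₁₀(16.6) = +1.220
pH = 8.99 − (+1.220) = 7.77

pH = 7.77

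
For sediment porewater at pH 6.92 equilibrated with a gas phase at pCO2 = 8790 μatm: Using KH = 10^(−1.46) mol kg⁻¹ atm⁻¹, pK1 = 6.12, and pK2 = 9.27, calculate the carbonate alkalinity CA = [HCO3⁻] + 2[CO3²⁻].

[CO2*] = KH · pCO2 = 10^(−1.46) × 8790×10^-6 = 3.048×10^-4 mol/kg
α₀ = 1/(1 + K1/[H⁺] + K1K2/[H⁺]²) = 1/(1 + 10^+0.80 + 10^-1.55) = 0.1363
DIC = [CO2*]/α₀ = 3.048×10^-4 / 0.1363 = 2.236 mmol/kg
CA = (α₁ + 2α₂)·DIC = (0.8599 + 2×0.003841) × 2.236 = 1.94 mmol/kg

CA = 1.94 mmol/kg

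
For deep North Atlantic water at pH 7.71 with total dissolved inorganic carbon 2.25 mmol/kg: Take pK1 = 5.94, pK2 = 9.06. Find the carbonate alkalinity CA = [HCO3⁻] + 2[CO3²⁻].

CA = [HCO3⁻] + 2[CO3²⁻] = (α₁ + 2α₂)·DIC
At pH 7.71: [H⁺]/K1 = 10^-1.77 = 0.016982, K2/[H⁺] = 10^-1.35 = 0.044668
α₁ = 1/(1 + 0.016982 + 0.044668) = 1/1.0617 = 0.9419; α₂ = α₁·K2/[H⁺] = 0.04207
α₁ + 2α₂ = 1.0261
CA = 1.0261 × 2.25 = 2.31 mmol/kg

CA = 2.31 mmol/kg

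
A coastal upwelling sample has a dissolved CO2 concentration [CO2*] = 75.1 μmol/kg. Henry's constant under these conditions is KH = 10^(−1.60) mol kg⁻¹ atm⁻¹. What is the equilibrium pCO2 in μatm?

KH = 10^(−1.60) = 2.512×10^-2 mol kg⁻¹ atm⁻¹
pCO2 = [CO2*]/KH = 75.1×10^-6 / 2.512×10^-2 = 2.99×10^-3 atm = 2990 μatm

pCO2 = 2990 μatm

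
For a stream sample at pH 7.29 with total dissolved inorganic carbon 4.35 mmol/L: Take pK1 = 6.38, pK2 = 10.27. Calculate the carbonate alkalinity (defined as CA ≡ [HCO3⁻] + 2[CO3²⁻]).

CA = [HCO3⁻] + 2[CO3²⁻] = (α₁ + 2α₂)·DIC
At pH 7.29: [H⁺]/K1 = 10^-0.91 = 0.12303, K2/[H⁺] = 10^-2.98 = 0.0010471
α₁ = 1/(1 + 0.12303 + 0.0010471) = 1/1.1241 = 0.8896; α₂ = α₁·K2/[H⁺] = 0.0009315
α₁ + 2α₂ = 0.8915
CA = 0.8915 × 4.35 = 3.88 mmol/L

CA = 3.88 mmol/L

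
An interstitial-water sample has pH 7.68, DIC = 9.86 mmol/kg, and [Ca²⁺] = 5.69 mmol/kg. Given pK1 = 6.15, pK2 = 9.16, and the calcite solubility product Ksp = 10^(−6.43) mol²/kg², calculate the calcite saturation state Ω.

Ω = 4.71

α₂ = 1 / (1 + [H⁺]/K2 + [H⁺]²/(K1K2)) = 1 / (1 + 10^+1.48 + 10^-0.05)
   = 1 / (1 + 30.200 + 0.89125) = 1/32.091 = 0.03116
[CO3²⁻] = α₂ × DIC = 0.03116 × 9.86 = 0.3073 mmol/kg
Ksp = 10^(−6.43) = 3.715×10^-7
Ω = [Ca²⁺][CO3²⁻]/Ksp = (5.69×10^-3)(3.073×10^-4) / 3.715×10^-7 = 4.71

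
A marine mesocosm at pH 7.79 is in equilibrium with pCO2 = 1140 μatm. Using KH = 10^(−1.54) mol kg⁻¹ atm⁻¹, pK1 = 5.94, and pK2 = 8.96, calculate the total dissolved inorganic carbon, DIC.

DIC = 2.52 mmol/kg

[CO2*] = KH · pCO2 = 10^(−1.54) × 1140×10^-6 = 3.288×10^-5 mol/kg
α₀ = 1/(1 + K1/[H⁺] + K1K2/[H⁺]²) = 1/(1 + 10^+1.85 + 10^+0.68) = 0.01306
DIC = [CO2*]/α₀ = 3.288×10^-5 / 0.01306 = 2.52 mmol/kg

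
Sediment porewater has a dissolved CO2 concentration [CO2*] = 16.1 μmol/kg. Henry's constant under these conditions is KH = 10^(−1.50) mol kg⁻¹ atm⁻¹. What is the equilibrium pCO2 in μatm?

pCO2 = 509 μatm

KH = 10^(−1.50) = 3.162×10^-2 mol kg⁻¹ atm⁻¹
pCO2 = [CO2*]/KH = 16.1×10^-6 / 3.162×10^-2 = 5.09×10^-4 atm = 509 μatm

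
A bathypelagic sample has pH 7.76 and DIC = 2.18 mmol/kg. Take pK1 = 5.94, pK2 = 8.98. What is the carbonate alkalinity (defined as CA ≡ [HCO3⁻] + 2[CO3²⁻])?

CA = [HCO3⁻] + 2[CO3²⁻] = (α₁ + 2α₂)·DIC
At pH 7.76: [H⁺]/K1 = 10^-1.82 = 0.015136, K2/[H⁺] = 10^-1.22 = 0.060256
α₁ = 1/(1 + 0.015136 + 0.060256) = 1/1.0754 = 0.9299; α₂ = α₁·K2/[H⁺] = 0.05603
α₁ + 2α₂ = 1.0420
CA = 1.0420 × 2.18 = 2.27 mmol/kg

CA = 2.27 mmol/kg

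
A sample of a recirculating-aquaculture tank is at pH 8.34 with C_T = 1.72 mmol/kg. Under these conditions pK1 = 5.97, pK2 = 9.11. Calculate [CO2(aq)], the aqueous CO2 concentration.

α₀ = 1 / (1 + K1/[H⁺] + K1K2/[H⁺]²) = 1 / (1 + 10^+2.37 + 10^+1.60)
   = 1 / (1 + 234.42 + 39.811) = 1/275.23 = 0.003633
[CO2*] = α₀ × DIC = 0.003633 × 1.72 = 0.00625 mmol/kg = 6.25 μmol/kg

[CO2*] = 6.25 μmol/kg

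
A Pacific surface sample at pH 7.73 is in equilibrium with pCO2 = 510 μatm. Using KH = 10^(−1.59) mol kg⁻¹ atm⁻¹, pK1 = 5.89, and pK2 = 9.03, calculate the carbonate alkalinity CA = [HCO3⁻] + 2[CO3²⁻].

[CO2*] = KH · pCO2 = 10^(−1.59) × 510×10^-6 = 1.311×10^-5 mol/kg
α₀ = 1/(1 + K1/[H⁺] + K1K2/[H⁺]²) = 1/(1 + 10^+1.84 + 10^+0.54) = 0.01358
DIC = [CO2*]/α₀ = 1.311×10^-5 / 0.01358 = 0.9655 mmol/kg
CA = (α₁ + 2α₂)·DIC = (0.9393 + 2×0.04708) × 0.9655 = 0.998 mmol/kg

CA = 0.998 mmol/kg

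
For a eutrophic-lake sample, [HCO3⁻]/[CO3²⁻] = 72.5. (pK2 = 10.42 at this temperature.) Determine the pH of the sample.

pH = 8.56

From K2 = [H⁺][CO3²⁻]/[HCO3⁻]:  pH = pK2 − log₁₀([HCO3⁻]/[CO3²⁻])
log₁₀(72.5) = +1.860
pH = 10.42 − (+1.860) = 8.56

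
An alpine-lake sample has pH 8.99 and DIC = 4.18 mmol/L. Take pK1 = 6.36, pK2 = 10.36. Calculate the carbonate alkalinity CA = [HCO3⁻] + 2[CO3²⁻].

CA = 4.34 mmol/L

CA = [HCO3⁻] + 2[CO3²⁻] = (α₁ + 2α₂)·DIC
At pH 8.99: [H⁺]/K1 = 10^-2.63 = 0.0023442, K2/[H⁺] = 10^-1.37 = 0.042658
α₁ = 1/(1 + 0.0023442 + 0.042658) = 1/1.0450 = 0.9569; α₂ = α₁·K2/[H⁺] = 0.04082
α₁ + 2α₂ = 1.0386
CA = 1.0386 × 4.18 = 4.34 mmol/L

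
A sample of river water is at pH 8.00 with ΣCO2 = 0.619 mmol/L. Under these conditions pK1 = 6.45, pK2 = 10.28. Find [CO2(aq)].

α₀ = 1 / (1 + K1/[H⁺] + K1K2/[H⁺]²) = 1 / (1 + 10^+1.55 + 10^-0.73)
   = 1 / (1 + 35.481 + 0.18621) = 1/36.668 = 0.02727
[CO2*] = α₀ × DIC = 0.02727 × 0.619 = 0.0169 mmol/L = 16.9 μmol/L

[CO2*] = 16.9 μmol/L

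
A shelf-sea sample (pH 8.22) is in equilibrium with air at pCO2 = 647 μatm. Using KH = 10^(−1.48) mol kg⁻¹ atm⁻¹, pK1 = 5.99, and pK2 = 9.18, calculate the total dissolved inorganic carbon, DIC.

[CO2*] = KH · pCO2 = 10^(−1.48) × 647×10^-6 = 2.142×10^-5 mol/kg
α₀ = 1/(1 + K1/[H⁺] + K1K2/[H⁺]²) = 1/(1 + 10^+2.23 + 10^+1.27) = 0.005279
DIC = [CO2*]/α₀ = 2.142×10^-5 / 0.005279 = 4.06 mmol/kg

DIC = 4.06 mmol/kg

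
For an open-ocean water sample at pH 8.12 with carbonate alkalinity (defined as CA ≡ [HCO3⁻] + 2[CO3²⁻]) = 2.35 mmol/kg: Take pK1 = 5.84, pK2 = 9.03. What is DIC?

DIC = 2.13 mmol/kg

CA = [HCO3⁻] + 2[CO3²⁻] = (α₁ + 2α₂)·DIC
At pH 8.12: [H⁺]/K1 = 10^-2.28 = 0.0052481, K2/[H⁺] = 10^-0.91 = 0.12303
α₁ = 1/(1 + 0.0052481 + 0.12303) = 1/1.1283 = 0.8863; α₂ = α₁·K2/[H⁺] = 0.1090
α₁ + 2α₂ = 1.1044
DIC = CA / (α₁ + 2α₂) = 2.35 / 1.1044 = 2.13 mmol/kg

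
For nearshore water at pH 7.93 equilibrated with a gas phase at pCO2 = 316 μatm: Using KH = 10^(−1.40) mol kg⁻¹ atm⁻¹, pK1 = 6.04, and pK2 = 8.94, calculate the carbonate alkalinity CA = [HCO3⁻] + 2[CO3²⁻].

CA = 1.17 mmol/kg

[CO2*] = KH · pCO2 = 10^(−1.40) × 316×10^-6 = 1.258×10^-5 mol/kg
α₀ = 1/(1 + K1/[H⁺] + K1K2/[H⁺]²) = 1/(1 + 10^+1.89 + 10^+0.88) = 0.01160
DIC = [CO2*]/α₀ = 1.258×10^-5 / 0.01160 = 1.085 mmol/kg
CA = (α₁ + 2α₂)·DIC = (0.9004 + 2×0.08799) × 1.085 = 1.17 mmol/kg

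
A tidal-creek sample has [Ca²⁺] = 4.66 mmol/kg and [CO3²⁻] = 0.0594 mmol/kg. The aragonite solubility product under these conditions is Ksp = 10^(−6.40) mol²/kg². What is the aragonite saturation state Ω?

Ω = 0.695

Ksp = 10^(−6.40) = 3.981×10^-7
Ω = [Ca²⁺][CO3²⁻]/Ksp = (4.66×10^-3)(0.0594×10^-3) / 3.981×10^-7 = 0.695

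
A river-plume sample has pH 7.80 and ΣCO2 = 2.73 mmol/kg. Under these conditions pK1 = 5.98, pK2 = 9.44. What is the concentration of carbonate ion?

α₂ = 1 / (1 + [H⁺]/K2 + [H⁺]²/(K1K2)) = 1 / (1 + 10^+1.64 + 10^-0.18)
   = 1 / (1 + 43.652 + 0.66069) = 1/45.312 = 0.02207
[CO3²⁻] = α₂ × DIC = 0.02207 × 2.73 = 0.0602 mmol/kg

[CO3²⁻] = 0.0602 mmol/kg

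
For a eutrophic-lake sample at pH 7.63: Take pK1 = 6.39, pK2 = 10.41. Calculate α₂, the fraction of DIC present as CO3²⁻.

α₂ = 1 / (1 + [H⁺]/K2 + [H⁺]²/(K1K2)) = 1 / (1 + 10^+2.78 + 10^+1.54)
   = 1 / (1 + 602.56 + 34.674) = 1/638.23 = 0.001567

α₂ = 0.00157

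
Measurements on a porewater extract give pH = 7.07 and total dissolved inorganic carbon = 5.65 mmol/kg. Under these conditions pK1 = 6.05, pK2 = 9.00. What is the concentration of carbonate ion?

[CO3²⁻] = 0.0600 mmol/kg

α₂ = 1 / (1 + [H⁺]/K2 + [H⁺]²/(K1K2)) = 1 / (1 + 10^+1.93 + 10^+0.91)
   = 1 / (1 + 85.114 + 8.1283) = 1/94.242 = 0.01061
[CO3²⁻] = α₂ × DIC = 0.01061 × 5.65 = 0.0600 mmol/kg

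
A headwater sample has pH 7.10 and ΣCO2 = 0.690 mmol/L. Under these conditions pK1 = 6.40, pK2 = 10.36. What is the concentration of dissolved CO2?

α₀ = 1 / (1 + K1/[H⁺] + K1K2/[H⁺]²) = 1 / (1 + 10^+0.70 + 10^-2.56)
   = 1 / (1 + 5.0119 + 0.0027542) = 1/6.0146 = 0.1663
[CO2*] = α₀ × DIC = 0.1663 × 0.690 = 0.115 mmol/L

[CO2*] = 0.115 mmol/L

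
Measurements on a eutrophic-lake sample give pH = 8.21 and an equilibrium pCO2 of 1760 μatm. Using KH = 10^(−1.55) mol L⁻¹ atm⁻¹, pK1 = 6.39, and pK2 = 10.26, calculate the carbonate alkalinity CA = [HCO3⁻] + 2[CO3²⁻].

[CO2*] = KH · pCO2 = 10^(−1.55) × 1760×10^-6 = 4.960×10^-5 mol/L
α₀ = 1/(1 + K1/[H⁺] + K1K2/[H⁺]²) = 1/(1 + 10^+1.82 + 10^-0.23) = 0.01478
DIC = [CO2*]/α₀ = 4.960×10^-5 / 0.01478 = 3.356 mmol/L
CA = (α₁ + 2α₂)·DIC = (0.9765 + 2×0.008703) × 3.356 = 3.34 mmol/L

CA = 3.34 mmol/L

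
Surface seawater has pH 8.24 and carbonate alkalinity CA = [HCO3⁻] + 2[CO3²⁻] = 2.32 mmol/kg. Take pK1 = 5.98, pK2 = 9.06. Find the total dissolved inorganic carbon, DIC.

CA = [HCO3⁻] + 2[CO3²⁻] = (α₁ + 2α₂)·DIC
At pH 8.24: [H⁺]/K1 = 10^-2.26 = 0.0054954, K2/[H⁺] = 10^-0.82 = 0.15136
α₁ = 1/(1 + 0.0054954 + 0.15136) = 1/1.1569 = 0.8644; α₂ = α₁·K2/[H⁺] = 0.1308
α₁ + 2α₂ = 1.1261
DIC = CA / (α₁ + 2α₂) = 2.32 / 1.1261 = 2.06 mmol/kg

DIC = 2.06 mmol/kg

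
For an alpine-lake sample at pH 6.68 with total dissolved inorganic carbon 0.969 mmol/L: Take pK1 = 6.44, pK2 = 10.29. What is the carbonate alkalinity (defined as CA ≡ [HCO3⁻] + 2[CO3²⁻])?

CA = [HCO3⁻] + 2[CO3²⁻] = (α₁ + 2α₂)·DIC
At pH 6.68: [H⁺]/K1 = 10^-0.24 = 0.57544, K2/[H⁺] = 10^-3.61 = 0.00024547
α₁ = 1/(1 + 0.57544 + 0.00024547) = 1/1.5757 = 0.6346; α₂ = α₁·K2/[H⁺] = 0.0001558
α₁ + 2α₂ = 0.6350
CA = 0.6350 × 0.969 = 0.615 mmol/L

CA = 0.615 mmol/L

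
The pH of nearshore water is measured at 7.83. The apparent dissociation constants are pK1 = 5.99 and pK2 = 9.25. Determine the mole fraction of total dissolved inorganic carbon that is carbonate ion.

α₂ = 1 / (1 + [H⁺]/K2 + [H⁺]²/(K1K2)) = 1 / (1 + 10^+1.42 + 10^-0.42)
   = 1 / (1 + 26.303 + 0.38019) = 1/27.683 = 0.03612

α₂ = 0.0361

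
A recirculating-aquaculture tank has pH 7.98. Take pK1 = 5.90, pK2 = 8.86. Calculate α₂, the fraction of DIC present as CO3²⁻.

α₂ = 0.116

α₂ = 1 / (1 + [H⁺]/K2 + [H⁺]²/(K1K2)) = 1 / (1 + 10^+0.88 + 10^-1.20)
   = 1 / (1 + 7.5858 + 0.063096) = 1/8.6489 = 0.1156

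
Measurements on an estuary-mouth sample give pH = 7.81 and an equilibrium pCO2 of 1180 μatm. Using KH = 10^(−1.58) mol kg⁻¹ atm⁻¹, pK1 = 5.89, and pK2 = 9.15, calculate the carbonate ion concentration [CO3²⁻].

[CO3²⁻] = 0.118 mmol/kg

[CO2*] = KH · pCO2 = 10^(−1.58) × 1180×10^-6 = 3.104×10^-5 mol/kg
α₀ = 1/(1 + K1/[H⁺] + K1K2/[H⁺]²) = 1/(1 + 10^+1.92 + 10^+0.58) = 0.01137
DIC = [CO2*]/α₀ = 3.104×10^-5 / 0.01137 = 2.731 mmol/kg
[CO3²⁻] = α₂·DIC; α₂ = 0.04321, so [CO3²⁻] = 0.04321 × 2.731 = 0.118 mmol/kg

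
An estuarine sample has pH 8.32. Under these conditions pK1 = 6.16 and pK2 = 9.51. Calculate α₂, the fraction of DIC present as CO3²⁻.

α₂ = 1 / (1 + [H⁺]/K2 + [H⁺]²/(K1K2)) = 1 / (1 + 10^+1.19 + 10^-0.97)
   = 1 / (1 + 15.488 + 0.10715) = 1/16.595 = 0.06026

α₂ = 0.0603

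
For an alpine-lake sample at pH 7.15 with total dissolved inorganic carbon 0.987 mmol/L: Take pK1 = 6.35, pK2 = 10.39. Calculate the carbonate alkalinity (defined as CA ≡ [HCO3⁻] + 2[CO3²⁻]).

CA = [HCO3⁻] + 2[CO3²⁻] = (α₁ + 2α₂)·DIC
At pH 7.15: [H⁺]/K1 = 10^-0.80 = 0.15849, K2/[H⁺] = 10^-3.24 = 0.00057544
α₁ = 1/(1 + 0.15849 + 0.00057544) = 1/1.1591 = 0.8628; α₂ = α₁·K2/[H⁺] = 0.0004965
α₁ + 2α₂ = 0.8638
CA = 0.8638 × 0.987 = 0.853 mmol/L

CA = 0.853 mmol/L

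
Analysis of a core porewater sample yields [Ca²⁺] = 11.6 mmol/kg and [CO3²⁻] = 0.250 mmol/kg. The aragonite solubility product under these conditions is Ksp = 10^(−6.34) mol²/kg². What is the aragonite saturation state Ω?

Ksp = 10^(−6.34) = 4.571×10^-7
Ω = [Ca²⁺][CO3²⁻]/Ksp = (11.6×10^-3)(0.250×10^-3) / 4.571×10^-7 = 6.34

Ω = 6.34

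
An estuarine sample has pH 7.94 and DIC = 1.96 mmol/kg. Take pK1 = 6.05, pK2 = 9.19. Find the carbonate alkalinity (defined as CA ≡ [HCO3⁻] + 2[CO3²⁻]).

CA = 2.04 mmol/kg

CA = [HCO3⁻] + 2[CO3²⁻] = (α₁ + 2α₂)·DIC
At pH 7.94: [H⁺]/K1 = 10^-1.89 = 0.012882, K2/[H⁺] = 10^-1.25 = 0.056234
α₁ = 1/(1 + 0.012882 + 0.056234) = 1/1.0691 = 0.9354; α₂ = α₁·K2/[H⁺] = 0.05260
α₁ + 2α₂ = 1.0405
CA = 1.0405 × 1.96 = 2.04 mmol/kg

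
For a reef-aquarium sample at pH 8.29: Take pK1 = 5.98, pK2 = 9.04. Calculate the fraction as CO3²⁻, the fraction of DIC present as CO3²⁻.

α₂ = 0.150

α₂ = 1 / (1 + [H⁺]/K2 + [H⁺]²/(K1K2)) = 1 / (1 + 10^+0.75 + 10^-1.56)
   = 1 / (1 + 5.6234 + 0.027542) = 1/6.6510 = 0.1504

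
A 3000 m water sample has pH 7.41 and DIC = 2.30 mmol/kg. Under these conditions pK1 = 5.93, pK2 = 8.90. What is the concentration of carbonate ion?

[CO3²⁻] = 0.0699 mmol/kg

α₂ = 1 / (1 + [H⁺]/K2 + [H⁺]²/(K1K2)) = 1 / (1 + 10^+1.49 + 10^+0.01)
   = 1 / (1 + 30.903 + 1.0233) = 1/32.926 = 0.03037
[CO3²⁻] = α₂ × DIC = 0.03037 × 2.30 = 0.0699 mmol/kg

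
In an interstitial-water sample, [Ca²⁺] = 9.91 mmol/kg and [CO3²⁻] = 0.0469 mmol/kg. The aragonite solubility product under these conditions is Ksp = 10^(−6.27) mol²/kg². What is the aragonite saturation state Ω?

Ksp = 10^(−6.27) = 5.370×10^-7
Ω = [Ca²⁺][CO3²⁻]/Ksp = (9.91×10^-3)(0.0469×10^-3) / 5.370×10^-7 = 0.865

Ω = 0.865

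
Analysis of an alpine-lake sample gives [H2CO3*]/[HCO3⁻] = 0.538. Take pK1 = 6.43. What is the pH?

pH = 6.70

From K1 = [H⁺][HCO3⁻]/[H2CO3*]:  pH = pK1 − log₁₀([H2CO3*]/[HCO3⁻])
log₁₀(0.538) = -0.269
pH = 6.43 − (-0.269) = 6.70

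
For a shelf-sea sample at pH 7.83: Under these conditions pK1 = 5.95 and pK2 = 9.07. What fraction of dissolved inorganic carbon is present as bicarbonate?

α₁ = 0.934

α₁ = 1 / (1 + [H⁺]/K1 + K2/[H⁺]) = 1 / (1 + 10^-1.88 + 10^-1.24)
   = 1 / (1 + 0.013183 + 0.057544) = 1/1.0707 = 0.9339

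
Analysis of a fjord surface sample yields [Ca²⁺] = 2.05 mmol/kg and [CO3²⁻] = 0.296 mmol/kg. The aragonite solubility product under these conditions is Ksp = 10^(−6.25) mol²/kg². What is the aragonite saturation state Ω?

Ω = 1.08

Ksp = 10^(−6.25) = 5.623×10^-7
Ω = [Ca²⁺][CO3²⁻]/Ksp = (2.05×10^-3)(0.296×10^-3) / 5.623×10^-7 = 1.08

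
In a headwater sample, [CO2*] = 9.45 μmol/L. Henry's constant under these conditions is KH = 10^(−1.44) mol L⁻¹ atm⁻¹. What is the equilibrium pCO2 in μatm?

pCO2 = 260 μatm

KH = 10^(−1.44) = 3.631×10^-2 mol L⁻¹ atm⁻¹
pCO2 = [CO2*]/KH = 9.45×10^-6 / 3.631×10^-2 = 2.60×10^-4 atm = 260 μatm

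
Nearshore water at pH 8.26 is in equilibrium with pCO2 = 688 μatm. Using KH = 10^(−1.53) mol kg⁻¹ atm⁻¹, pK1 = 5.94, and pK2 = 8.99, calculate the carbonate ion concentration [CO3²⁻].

[CO2*] = KH · pCO2 = 10^(−1.53) × 688×10^-6 = 2.030×10^-5 mol/kg
α₀ = 1/(1 + K1/[H⁺] + K1K2/[H⁺]²) = 1/(1 + 10^+2.32 + 10^+1.59) = 0.004019
DIC = [CO2*]/α₀ = 2.030×10^-5 / 0.004019 = 5.052 mmol/kg
[CO3²⁻] = α₂·DIC; α₂ = 0.1563, so [CO3²⁻] = 0.1563 × 5.052 = 0.790 mmol/kg

[CO3²⁻] = 0.790 mmol/kg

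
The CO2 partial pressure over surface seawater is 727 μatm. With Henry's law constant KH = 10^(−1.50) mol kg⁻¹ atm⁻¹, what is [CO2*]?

[CO2*] = 23.0 μmol/kg

KH = 10^(−1.50) = 3.162×10^-2 mol kg⁻¹ atm⁻¹
[CO2*] = KH · pCO2 = 3.162×10^-2 × 727×10^-6 atm = 2.30×10^-5 mol/kg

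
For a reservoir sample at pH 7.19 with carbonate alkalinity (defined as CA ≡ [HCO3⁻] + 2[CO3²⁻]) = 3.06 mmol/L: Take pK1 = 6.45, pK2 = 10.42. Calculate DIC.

DIC = 3.61 mmol/L

CA = [HCO3⁻] + 2[CO3²⁻] = (α₁ + 2α₂)·DIC
At pH 7.19: [H⁺]/K1 = 10^-0.74 = 0.18197, K2/[H⁺] = 10^-3.23 = 0.00058884
α₁ = 1/(1 + 0.18197 + 0.00058884) = 1/1.1826 = 0.8456; α₂ = α₁·K2/[H⁺] = 0.0004979
α₁ + 2α₂ = 0.8466
DIC = CA / (α₁ + 2α₂) = 3.06 / 0.8466 = 3.61 mmol/L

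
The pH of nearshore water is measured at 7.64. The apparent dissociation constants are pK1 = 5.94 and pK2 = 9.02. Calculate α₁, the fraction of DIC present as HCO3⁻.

α₁ = 0.942

α₁ = 1 / (1 + [H⁺]/K1 + K2/[H⁺]) = 1 / (1 + 10^-1.70 + 10^-1.38)
   = 1 / (1 + 0.019953 + 0.041687) = 1/1.0616 = 0.9419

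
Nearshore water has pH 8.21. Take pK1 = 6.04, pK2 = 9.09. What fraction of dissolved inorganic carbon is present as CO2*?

α₀ = 0.00594

α₀ = 1 / (1 + K1/[H⁺] + K1K2/[H⁺]²) = 1 / (1 + 10^+2.17 + 10^+1.29)
   = 1 / (1 + 147.91 + 19.498) = 1/168.41 = 0.005938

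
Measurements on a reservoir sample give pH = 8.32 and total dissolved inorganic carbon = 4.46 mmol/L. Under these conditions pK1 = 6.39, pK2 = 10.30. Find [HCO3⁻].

[HCO3⁻] = 4.36 mmol/L

α₁ = 1 / (1 + [H⁺]/K1 + K2/[H⁺]) = 1 / (1 + 10^-1.93 + 10^-1.98)
   = 1 / (1 + 0.011749 + 0.010471) = 1/1.0222 = 0.9783
[HCO3⁻] = α₁ × DIC = 0.9783 × 4.46 = 4.36 mmol/L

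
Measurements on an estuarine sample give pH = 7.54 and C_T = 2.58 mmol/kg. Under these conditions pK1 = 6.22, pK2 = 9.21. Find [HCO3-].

[HCO3⁻] = 2.41 mmol/kg

α₁ = 1 / (1 + [H⁺]/K1 + K2/[H⁺]) = 1 / (1 + 10^-1.32 + 10^-1.67)
   = 1 / (1 + 0.047863 + 0.021380) = 1/1.0692 = 0.9352
[HCO3⁻] = α₁ × DIC = 0.9352 × 2.58 = 2.41 mmol/kg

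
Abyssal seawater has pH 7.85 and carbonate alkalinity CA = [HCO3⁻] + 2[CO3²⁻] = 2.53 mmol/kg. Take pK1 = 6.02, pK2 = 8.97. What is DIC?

CA = [HCO3⁻] + 2[CO3²⁻] = (α₁ + 2α₂)·DIC
At pH 7.85: [H⁺]/K1 = 10^-1.83 = 0.014791, K2/[H⁺] = 10^-1.12 = 0.075858
α₁ = 1/(1 + 0.014791 + 0.075858) = 1/1.0906 = 0.9169; α₂ = α₁·K2/[H⁺] = 0.06955
α₁ + 2α₂ = 1.0560
DIC = CA / (α₁ + 2α₂) = 2.53 / 1.0560 = 2.40 mmol/kg

DIC = 2.40 mmol/kg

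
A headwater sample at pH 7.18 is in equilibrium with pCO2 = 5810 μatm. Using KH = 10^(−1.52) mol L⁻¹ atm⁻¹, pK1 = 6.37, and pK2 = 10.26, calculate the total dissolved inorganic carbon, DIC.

[CO2*] = KH · pCO2 = 10^(−1.52) × 5810×10^-6 = 1.755×10^-4 mol/L
α₀ = 1/(1 + K1/[H⁺] + K1K2/[H⁺]²) = 1/(1 + 10^+0.81 + 10^-2.27) = 0.1340
DIC = [CO2*]/α₀ = 1.755×10^-4 / 0.1340 = 1.31 mmol/L

DIC = 1.31 mmol/L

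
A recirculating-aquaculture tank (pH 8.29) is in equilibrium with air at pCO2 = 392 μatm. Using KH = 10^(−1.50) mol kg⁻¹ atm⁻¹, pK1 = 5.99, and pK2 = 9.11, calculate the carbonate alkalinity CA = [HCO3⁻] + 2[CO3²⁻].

[CO2*] = KH · pCO2 = 10^(−1.50) × 392×10^-6 = 1.240×10^-5 mol/kg
α₀ = 1/(1 + K1/[H⁺] + K1K2/[H⁺]²) = 1/(1 + 10^+2.30 + 10^+1.48) = 0.004334
DIC = [CO2*]/α₀ = 1.240×10^-5 / 0.004334 = 2.860 mmol/kg
CA = (α₁ + 2α₂)·DIC = (0.8648 + 2×0.1309) × 2.860 = 3.22 mmol/kg

CA = 3.22 mmol/kg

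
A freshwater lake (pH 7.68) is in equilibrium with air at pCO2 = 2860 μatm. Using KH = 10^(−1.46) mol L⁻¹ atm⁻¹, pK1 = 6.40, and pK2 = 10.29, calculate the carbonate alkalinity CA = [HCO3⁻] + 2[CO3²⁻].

CA = 1.90 mmol/L

[CO2*] = KH · pCO2 = 10^(−1.46) × 2860×10^-6 = 9.917×10^-5 mol/L
α₀ = 1/(1 + K1/[H⁺] + K1K2/[H⁺]²) = 1/(1 + 10^+1.28 + 10^-1.33) = 0.04975
DIC = [CO2*]/α₀ = 9.917×10^-5 / 0.04975 = 1.993 mmol/L
CA = (α₁ + 2α₂)·DIC = (0.9479 + 2×0.002327) × 1.993 = 1.90 mmol/L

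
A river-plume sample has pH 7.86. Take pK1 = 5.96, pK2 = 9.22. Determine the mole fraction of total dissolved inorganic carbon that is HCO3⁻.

α₁ = 0.947

α₁ = 1 / (1 + [H⁺]/K1 + K2/[H⁺]) = 1 / (1 + 10^-1.90 + 10^-1.36)
   = 1 / (1 + 0.012589 + 0.043652) = 1/1.0562 = 0.9468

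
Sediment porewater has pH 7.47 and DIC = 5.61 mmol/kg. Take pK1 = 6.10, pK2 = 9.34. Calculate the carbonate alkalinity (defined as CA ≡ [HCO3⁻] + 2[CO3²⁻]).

CA = [HCO3⁻] + 2[CO3²⁻] = (α₁ + 2α₂)·DIC
At pH 7.47: [H⁺]/K1 = 10^-1.37 = 0.042658, K2/[H⁺] = 10^-1.87 = 0.013490
α₁ = 1/(1 + 0.042658 + 0.013490) = 1/1.0561 = 0.9468; α₂ = α₁·K2/[H⁺] = 0.01277
α₁ + 2α₂ = 0.9724
CA = 0.9724 × 5.61 = 5.46 mmol/kg

CA = 5.46 mmol/kg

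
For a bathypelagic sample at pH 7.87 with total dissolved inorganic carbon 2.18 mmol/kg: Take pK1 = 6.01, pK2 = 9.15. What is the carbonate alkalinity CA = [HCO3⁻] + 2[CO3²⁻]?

CA = [HCO3⁻] + 2[CO3²⁻] = (α₁ + 2α₂)·DIC
At pH 7.87: [H⁺]/K1 = 10^-1.86 = 0.013804, K2/[H⁺] = 10^-1.28 = 0.052481
α₁ = 1/(1 + 0.013804 + 0.052481) = 1/1.0663 = 0.9378; α₂ = α₁·K2/[H⁺] = 0.04922
α₁ + 2α₂ = 1.0363
CA = 1.0363 × 2.18 = 2.26 mmol/kg

CA = 2.26 mmol/kg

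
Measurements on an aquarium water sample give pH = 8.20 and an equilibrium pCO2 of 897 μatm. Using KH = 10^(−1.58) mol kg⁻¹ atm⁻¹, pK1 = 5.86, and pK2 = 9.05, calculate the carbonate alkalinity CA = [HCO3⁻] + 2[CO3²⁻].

CA = 6.62 mmol/kg

[CO2*] = KH · pCO2 = 10^(−1.58) × 897×10^-6 = 2.359×10^-5 mol/kg
α₀ = 1/(1 + K1/[H⁺] + K1K2/[H⁺]²) = 1/(1 + 10^+2.34 + 10^+1.49) = 0.003989
DIC = [CO2*]/α₀ = 2.359×10^-5 / 0.003989 = 5.914 mmol/kg
CA = (α₁ + 2α₂)·DIC = (0.8727 + 2×0.1233) × 5.914 = 6.62 mmol/kg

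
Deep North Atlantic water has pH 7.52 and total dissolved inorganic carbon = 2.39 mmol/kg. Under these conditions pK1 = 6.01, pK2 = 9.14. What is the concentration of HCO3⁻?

α₁ = 1 / (1 + [H⁺]/K1 + K2/[H⁺]) = 1 / (1 + 10^-1.51 + 10^-1.62)
   = 1 / (1 + 0.030903 + 0.023988) = 1/1.0549 = 0.9480
[HCO3⁻] = α₁ × DIC = 0.9480 × 2.39 = 2.27 mmol/kg

[HCO3⁻] = 2.27 mmol/kg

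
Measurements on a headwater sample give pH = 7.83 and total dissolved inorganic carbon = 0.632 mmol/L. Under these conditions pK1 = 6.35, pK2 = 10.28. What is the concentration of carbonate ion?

α₂ = 1 / (1 + [H⁺]/K2 + [H⁺]²/(K1K2)) = 1 / (1 + 10^+2.45 + 10^+0.97)
   = 1 / (1 + 281.84 + 9.3325) = 1/292.17 = 0.003423
[CO3²⁻] = α₂ × DIC = 0.003423 × 0.632 = 0.00216 mmol/L = 2.16 μmol/L

[CO3²⁻] = 2.16 μmol/L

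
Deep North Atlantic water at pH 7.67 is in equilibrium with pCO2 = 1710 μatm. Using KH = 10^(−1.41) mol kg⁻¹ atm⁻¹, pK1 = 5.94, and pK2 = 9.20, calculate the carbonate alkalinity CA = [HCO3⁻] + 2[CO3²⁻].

[CO2*] = KH · pCO2 = 10^(−1.41) × 1710×10^-6 = 6.653×10^-5 mol/kg
α₀ = 1/(1 + K1/[H⁺] + K1K2/[H⁺]²) = 1/(1 + 10^+1.73 + 10^+0.20) = 0.01777
DIC = [CO2*]/α₀ = 6.653×10^-5 / 0.01777 = 3.745 mmol/kg
CA = (α₁ + 2α₂)·DIC = (0.9541 + 2×0.02816) × 3.745 = 3.78 mmol/kg

CA = 3.78 mmol/kg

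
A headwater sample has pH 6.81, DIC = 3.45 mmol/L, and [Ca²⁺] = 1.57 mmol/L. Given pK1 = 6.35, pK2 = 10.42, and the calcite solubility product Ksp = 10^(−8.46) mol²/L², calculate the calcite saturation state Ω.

α₂ = 1 / (1 + [H⁺]/K2 + [H⁺]²/(K1K2)) = 1 / (1 + 10^+3.61 + 10^+3.15)
   = 1 / (1 + 4073.8 + 1412.5) = 1/5487.3 = 0.0001822
[CO3²⁻] = α₂ × DIC = 0.0001822 × 3.45 = 0.0006287 mmol/L = 0.6287 μmol/L
Ksp = 10^(−8.46) = 3.467×10^-9
Ω = [Ca²⁺][CO3²⁻]/Ksp = (1.57×10^-3)(6.287×10^-7) / 3.467×10^-9 = 0.285

Ω = 0.285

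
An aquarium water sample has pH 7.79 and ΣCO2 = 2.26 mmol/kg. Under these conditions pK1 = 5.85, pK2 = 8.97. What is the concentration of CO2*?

[CO2*] = 0.0241 mmol/kg

α₀ = 1 / (1 + K1/[H⁺] + K1K2/[H⁺]²) = 1 / (1 + 10^+1.94 + 10^+0.76)
   = 1 / (1 + 87.096 + 5.7544) = 1/93.851 = 0.01066
[CO2*] = α₀ × DIC = 0.01066 × 2.26 = 0.0241 mmol/kg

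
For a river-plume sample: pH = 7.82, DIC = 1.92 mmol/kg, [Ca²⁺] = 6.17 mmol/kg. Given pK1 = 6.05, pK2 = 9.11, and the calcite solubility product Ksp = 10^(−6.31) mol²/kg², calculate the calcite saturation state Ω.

α₂ = 1 / (1 + [H⁺]/K2 + [H⁺]²/(K1K2)) = 1 / (1 + 10^+1.29 + 10^-0.48)
   = 1 / (1 + 19.498 + 0.33113) = 1/20.830 = 0.04801
[CO3²⁻] = α₂ × DIC = 0.04801 × 1.92 = 0.09218 mmol/kg
Ksp = 10^(−6.31) = 4.898×10^-7
Ω = [Ca²⁺][CO3²⁻]/Ksp = (6.17×10^-3)(9.218×10^-5) / 4.898×10^-7 = 1.16

Ω = 1.16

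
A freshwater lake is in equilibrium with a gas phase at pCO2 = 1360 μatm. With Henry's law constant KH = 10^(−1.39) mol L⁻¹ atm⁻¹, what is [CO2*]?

KH = 10^(−1.39) = 4.074×10^-2 mol L⁻¹ atm⁻¹
[CO2*] = KH · pCO2 = 4.074×10^-2 × 1360×10^-6 atm = 5.54×10^-5 mol/L

[CO2*] = 55.4 μmol/L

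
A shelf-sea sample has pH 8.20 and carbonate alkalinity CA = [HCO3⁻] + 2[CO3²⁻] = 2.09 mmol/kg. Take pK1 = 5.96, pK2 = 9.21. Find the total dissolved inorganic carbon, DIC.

DIC = 1.93 mmol/kg

CA = [HCO3⁻] + 2[CO3²⁻] = (α₁ + 2α₂)·DIC
At pH 8.20: [H⁺]/K1 = 10^-2.24 = 0.0057544, K2/[H⁺] = 10^-1.01 = 0.097724
α₁ = 1/(1 + 0.0057544 + 0.097724) = 1/1.1035 = 0.9062; α₂ = α₁·K2/[H⁺] = 0.08856
α₁ + 2α₂ = 1.0833
DIC = CA / (α₁ + 2α₂) = 2.09 / 1.0833 = 1.93 mmol/kg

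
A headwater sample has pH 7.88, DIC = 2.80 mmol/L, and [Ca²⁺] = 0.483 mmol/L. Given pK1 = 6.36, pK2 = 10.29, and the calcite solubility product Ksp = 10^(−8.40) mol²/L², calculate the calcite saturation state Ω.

α₂ = 1 / (1 + [H⁺]/K2 + [H⁺]²/(K1K2)) = 1 / (1 + 10^+2.41 + 10^+0.89)
   = 1 / (1 + 257.04 + 7.7625) = 1/265.80 = 0.003762
[CO3²⁻] = α₂ × DIC = 0.003762 × 2.80 = 0.01053 mmol/L = 10.53 μmol/L
Ksp = 10^(−8.40) = 3.981×10^-9
Ω = [Ca²⁺][CO3²⁻]/Ksp = (0.483×10^-3)(1.053×10^-5) / 3.981×10^-9 = 1.28

Ω = 1.28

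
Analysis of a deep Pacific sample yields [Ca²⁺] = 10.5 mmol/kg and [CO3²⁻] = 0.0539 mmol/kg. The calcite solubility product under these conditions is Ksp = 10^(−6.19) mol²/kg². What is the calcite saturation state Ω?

Ksp = 10^(−6.19) = 6.457×10^-7
Ω = [Ca²⁺][CO3²⁻]/Ksp = (10.5×10^-3)(0.0539×10^-3) / 6.457×10^-7 = 0.877

Ω = 0.877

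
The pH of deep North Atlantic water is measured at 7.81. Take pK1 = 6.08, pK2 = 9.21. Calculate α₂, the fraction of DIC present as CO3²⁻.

α₂ = 0.0376

α₂ = 1 / (1 + [H⁺]/K2 + [H⁺]²/(K1K2)) = 1 / (1 + 10^+1.40 + 10^-0.33)
   = 1 / (1 + 25.119 + 0.46774) = 1/26.587 = 0.03761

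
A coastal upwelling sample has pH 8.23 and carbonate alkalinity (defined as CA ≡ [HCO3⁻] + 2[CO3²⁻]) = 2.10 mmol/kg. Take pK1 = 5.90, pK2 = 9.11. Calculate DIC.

DIC = 1.89 mmol/kg

CA = [HCO3⁻] + 2[CO3²⁻] = (α₁ + 2α₂)·DIC
At pH 8.23: [H⁺]/K1 = 10^-2.33 = 0.0046774, K2/[H⁺] = 10^-0.88 = 0.13183
α₁ = 1/(1 + 0.0046774 + 0.13183) = 1/1.1365 = 0.8799; α₂ = α₁·K2/[H⁺] = 0.1160
α₁ + 2α₂ = 1.1119
DIC = CA / (α₁ + 2α₂) = 2.10 / 1.1119 = 1.89 mmol/kg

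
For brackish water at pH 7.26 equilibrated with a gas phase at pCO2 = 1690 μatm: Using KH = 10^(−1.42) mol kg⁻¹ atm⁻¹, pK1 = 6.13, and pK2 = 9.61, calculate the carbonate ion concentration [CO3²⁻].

[CO3²⁻] = 3.87 μmol/kg

[CO2*] = KH · pCO2 = 10^(−1.42) × 1690×10^-6 = 6.425×10^-5 mol/kg
α₀ = 1/(1 + K1/[H⁺] + K1K2/[H⁺]²) = 1/(1 + 10^+1.13 + 10^-1.22) = 0.06873
DIC = [CO2*]/α₀ = 6.425×10^-5 / 0.06873 = 0.9349 mmol/kg
[CO3²⁻] = α₂·DIC; α₂ = 0.004141, so [CO3²⁻] = 0.004141 × 0.9349 = 0.00387 mmol/kg = 3.87 μmol/kg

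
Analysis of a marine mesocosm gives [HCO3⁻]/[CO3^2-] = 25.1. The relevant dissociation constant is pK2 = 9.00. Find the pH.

pH = 7.60

From K2 = [H⁺][CO3^2-]/[HCO3⁻]:  pH = pK2 − log₁₀([HCO3⁻]/[CO3^2-])
log₁₀(25.1) = +1.400
pH = 9.00 − (+1.400) = 7.60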